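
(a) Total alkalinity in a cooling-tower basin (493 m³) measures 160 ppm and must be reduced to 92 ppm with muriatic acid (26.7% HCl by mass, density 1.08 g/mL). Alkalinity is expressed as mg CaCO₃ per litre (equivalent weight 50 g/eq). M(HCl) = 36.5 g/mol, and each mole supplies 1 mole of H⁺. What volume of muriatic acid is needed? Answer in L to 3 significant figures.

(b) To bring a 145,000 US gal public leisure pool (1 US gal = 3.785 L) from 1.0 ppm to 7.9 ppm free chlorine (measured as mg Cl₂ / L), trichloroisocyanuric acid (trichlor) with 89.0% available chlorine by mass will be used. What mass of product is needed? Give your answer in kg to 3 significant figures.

(a) Volume: 493 m³ = 493,000 L.
(a) Alkalinity to neutralize: (160 − 92) = 68 mg/L as CaCO₃ × 493,000 L = 33,520 g as CaCO₃.
(a) Equivalents of H⁺ required: 33,520 ÷ 50 g/eq = 670.5 eq = 670.5 mol HCl.
(a) Mass of HCl: 670.5 × 36.5 = 24,470 g.
(a) Mass of 26.7% solution: 24,470 / 0.267 = 91,660 g.
(a) Volume: 91,660 g ÷ 1.08 g/mL = 84,870 mL.

(b) Volume: 145,000 US gal × 3.785 L/gal = 548,825 L.
(b) Chlorine deficit: 7.9 − 1.0 = 6.9 ppm = 6.9 mg/L as Cl₂.
(b) Cl₂ equivalent needed: 6.9 mg/L × 548,825 L = 3,787,000 mg = 3787 g.
(b) Product at 89.0% available chlorine: 3787 / 0.89 = 4255 g.

(a) 84.9 L; (b) 4.25 kg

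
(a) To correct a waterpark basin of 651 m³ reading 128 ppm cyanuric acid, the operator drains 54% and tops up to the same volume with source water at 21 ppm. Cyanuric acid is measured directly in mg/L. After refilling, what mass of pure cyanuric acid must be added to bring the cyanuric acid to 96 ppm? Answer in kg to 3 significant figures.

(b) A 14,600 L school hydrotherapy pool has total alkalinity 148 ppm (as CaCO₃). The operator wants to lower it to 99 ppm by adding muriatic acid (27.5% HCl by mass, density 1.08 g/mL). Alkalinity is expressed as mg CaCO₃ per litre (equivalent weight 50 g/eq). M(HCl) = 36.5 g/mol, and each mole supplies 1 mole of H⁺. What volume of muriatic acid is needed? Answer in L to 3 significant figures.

(a) Volume: 651 m³ = 651,000 L.
(a) After draining 54% and refilling: 128 × 0.46 + 21 × 0.54 = 70.22 ppm.
(a) Deficit to target: 96 − 70.22 = 25.78 mg/L.
(a) Mass: 25.78 mg/L × 651,000 L = 16,780 g cyanuric acid.

(b) Alkalinity to neutralize: (148 − 99) = 49 mg/L as CaCO₃ × 14,600 L = 715.4 g as CaCO₃.
(b) Equivalents of H⁺ required: 715.4 ÷ 50 g/eq = 14.31 eq = 14.31 mol HCl.
(b) Mass of HCl: 14.31 × 36.5 = 522.2 g.
(b) Mass of 27.5% solution: 522.2 / 0.275 = 1899 g.
(b) Volume: 1899 g ÷ 1.08 g/mL = 1758 mL.

(a) 16.8 kg; (b) 1.76 L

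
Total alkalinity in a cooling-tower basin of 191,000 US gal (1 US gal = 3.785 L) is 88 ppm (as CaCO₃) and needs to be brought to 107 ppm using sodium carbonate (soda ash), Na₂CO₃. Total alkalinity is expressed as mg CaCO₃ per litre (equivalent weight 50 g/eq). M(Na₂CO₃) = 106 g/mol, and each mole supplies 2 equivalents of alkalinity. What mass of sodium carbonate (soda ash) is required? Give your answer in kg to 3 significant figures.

Volume: 191,000 US gal × 3.785 L/gal = 722,935 L.
Alkalinity to add: (107 − 88) = 19 mg/L as CaCO₃ × 722,935 L = 13,740 g as CaCO₃.
Equivalents: 13,740 g ÷ 50 g/eq = 274.7 eq.
Each mole of Na₂CO₃ supplies 2 eq, so 274.7 / 2 = 137.4 mol.
Mass: 137.4 mol × 106 g/mol = 14,560 g.

14.6 kg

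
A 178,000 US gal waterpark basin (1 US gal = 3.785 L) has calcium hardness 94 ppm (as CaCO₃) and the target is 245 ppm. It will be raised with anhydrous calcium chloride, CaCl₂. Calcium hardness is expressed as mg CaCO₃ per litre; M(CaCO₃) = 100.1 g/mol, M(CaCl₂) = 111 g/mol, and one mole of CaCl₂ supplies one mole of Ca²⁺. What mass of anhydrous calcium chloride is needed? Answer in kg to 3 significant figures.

Volume: 178,000 US gal × 3.785 L/gal = 673,730 L.
Hardness to add: (245 − 94) = 151 mg/L as CaCO₃ × 673,730 L = 101,700 g as CaCO₃.
Moles of Ca²⁺ (1 mol Ca²⁺ ≡ 1 mol CaCO₃): 101,700 / 100.1 g/mol = 1016 mol.
Mass of CaCl₂: 1016 × 111 = 112,800 g.

113 kg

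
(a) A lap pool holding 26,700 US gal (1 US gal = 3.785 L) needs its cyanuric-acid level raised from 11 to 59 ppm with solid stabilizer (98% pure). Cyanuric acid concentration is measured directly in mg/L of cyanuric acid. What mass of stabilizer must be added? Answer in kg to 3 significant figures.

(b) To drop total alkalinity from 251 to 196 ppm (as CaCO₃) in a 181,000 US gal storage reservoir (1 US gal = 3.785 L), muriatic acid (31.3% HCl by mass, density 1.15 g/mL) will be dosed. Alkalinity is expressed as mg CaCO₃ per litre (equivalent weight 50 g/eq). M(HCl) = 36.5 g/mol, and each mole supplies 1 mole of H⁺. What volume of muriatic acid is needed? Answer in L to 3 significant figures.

(a) Volume: 26,700 US gal × 3.785 L/gal = 101,060 L.
(a) CYA to add: (59 − 11) = 48 mg/L × 101,060 L = 4851 g cyanuric acid.
(a) At 98% purity: 4851 / 0.98 = 4950 g product.

(b) Volume: 181,000 US gal × 3.785 L/gal = 685,085 L.
(b) Alkalinity to neutralize: (251 − 196) = 55 mg/L as CaCO₃ × 685,085 L = 37,680 g as CaCO₃.
(b) Equivalents of H⁺ required: 37,680 ÷ 50 g/eq = 753.6 eq = 753.6 mol HCl.
(b) Mass of HCl: 753.6 × 36.5 = 27,510 g.
(b) Mass of 31.3% solution: 27,510 / 0.313 = 87,880 g.
(b) Volume: 87,880 g ÷ 1.15 g/mL = 76,420 mL.

(a) 4.95 kg; (b) 76.4 L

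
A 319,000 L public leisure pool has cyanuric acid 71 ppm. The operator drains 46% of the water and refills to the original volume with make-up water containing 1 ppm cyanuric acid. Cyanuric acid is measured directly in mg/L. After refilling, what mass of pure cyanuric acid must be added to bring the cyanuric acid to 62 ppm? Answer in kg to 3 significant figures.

After draining 46% and refilling: 71 × 0.54 + 1 × 0.46 = 38.8 ppm.
Deficit to target: 62 − 38.8 = 23.2 mg/L.
Mass: 23.2 mg/L × 319,000 L = 7401 g cyanuric acid.

7.40 kg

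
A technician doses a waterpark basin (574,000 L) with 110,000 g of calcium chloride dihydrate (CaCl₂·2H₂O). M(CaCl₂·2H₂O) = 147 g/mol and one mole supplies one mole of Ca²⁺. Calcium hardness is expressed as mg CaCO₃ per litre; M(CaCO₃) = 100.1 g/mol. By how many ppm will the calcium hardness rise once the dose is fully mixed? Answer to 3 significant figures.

130 ppm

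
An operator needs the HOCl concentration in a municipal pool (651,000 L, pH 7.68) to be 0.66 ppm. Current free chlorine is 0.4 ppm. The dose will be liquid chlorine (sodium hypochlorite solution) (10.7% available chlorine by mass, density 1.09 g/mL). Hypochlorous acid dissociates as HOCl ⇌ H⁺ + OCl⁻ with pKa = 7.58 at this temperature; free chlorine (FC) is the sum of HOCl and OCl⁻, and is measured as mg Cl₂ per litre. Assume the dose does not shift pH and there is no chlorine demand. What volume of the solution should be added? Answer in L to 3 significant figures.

6.09 L

[OCl⁻]/[HOCl] = 10^(pH − pKa) = 10^(7.68 − 7.58) = 1.259; fraction as HOCl = 1/(1 + 1.259) = 0.4427.
Free chlorine required for 0.66 ppm HOCl: 0.66 / 0.4427 = 1.491 ppm.
FC to add: 1.491 − 0.4 = 1.091 mg/L as Cl₂.
Cl₂ equivalent: 1.091 mg/L × 651,000 L = 710.2 g.
Product at 10.7% available Cl: 710.2 / 0.107 = 6637 g.
Volume: 6637 g ÷ 1.09 g/mL = 6089 mL.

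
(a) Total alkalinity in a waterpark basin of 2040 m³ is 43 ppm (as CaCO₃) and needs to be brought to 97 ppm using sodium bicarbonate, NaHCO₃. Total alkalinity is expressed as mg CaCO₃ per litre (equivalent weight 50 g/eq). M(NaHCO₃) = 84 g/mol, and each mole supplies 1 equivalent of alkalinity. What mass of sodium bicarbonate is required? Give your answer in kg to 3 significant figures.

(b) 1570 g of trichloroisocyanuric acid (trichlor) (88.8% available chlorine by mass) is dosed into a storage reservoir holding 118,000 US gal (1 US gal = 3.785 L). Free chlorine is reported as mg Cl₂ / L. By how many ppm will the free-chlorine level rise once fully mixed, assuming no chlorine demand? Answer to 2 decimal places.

(a) Volume: 2040 m³ = 2,040,000 L.
(a) Alkalinity to add: (97 − 43) = 54 mg/L as CaCO₃ × 2,040,000 L = 110,200 g as CaCO₃.
(a) Equivalents: 110,200 g ÷ 50 g/eq = 2203 eq.
(a) NaHCO₃ supplies 1 eq per mole → 2203 mol.
(a) Mass: 2203 mol × 84 g/mol = 185,100 g.

(b) Volume: 118,000 US gal × 3.785 L/gal = 446,630 L.
(b) Available chlorine delivered: 1570 g × 0.888 = 1394 g as Cl₂.
(b) Concentration rise: 1394 g / 446,630 L = 3.122 mg/L = 3.12 ppm.

(a) 185 kg; (b) 3.12 ppm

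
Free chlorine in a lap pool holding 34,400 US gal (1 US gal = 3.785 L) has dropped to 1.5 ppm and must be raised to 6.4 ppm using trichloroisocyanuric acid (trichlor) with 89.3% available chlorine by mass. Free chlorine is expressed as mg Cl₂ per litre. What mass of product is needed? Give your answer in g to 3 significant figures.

714 g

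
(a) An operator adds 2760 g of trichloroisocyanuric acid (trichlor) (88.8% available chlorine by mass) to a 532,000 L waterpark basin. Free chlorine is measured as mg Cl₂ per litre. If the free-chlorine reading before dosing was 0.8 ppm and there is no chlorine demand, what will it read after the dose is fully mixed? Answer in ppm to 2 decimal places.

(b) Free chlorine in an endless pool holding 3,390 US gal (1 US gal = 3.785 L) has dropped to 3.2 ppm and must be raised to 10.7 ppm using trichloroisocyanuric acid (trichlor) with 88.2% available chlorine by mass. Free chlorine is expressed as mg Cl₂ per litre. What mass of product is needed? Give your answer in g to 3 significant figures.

(a) Available chlorine delivered: 2760 g × 0.888 = 2451 g as Cl₂.
(a) Concentration rise: 2451 g / 532,000 L = 4.607 mg/L = 4.61 ppm.
(a) Final FC: 0.8 + 4.61 = 5.41 ppm.

(b) Volume: 3,390 US gal × 3.785 L/gal = 12,831 L.
(b) Chlorine deficit: 10.7 − 3.2 = 7.5 ppm = 7.5 mg/L as Cl₂.
(b) Cl₂ equivalent needed: 7.5 mg/L × 12,831 L = 96,230 mg = 96.23 g.
(b) Product at 88.2% available chlorine: 96.23 / 0.882 = 109.1 g.

(a) 5.41 ppm; (b) 109 g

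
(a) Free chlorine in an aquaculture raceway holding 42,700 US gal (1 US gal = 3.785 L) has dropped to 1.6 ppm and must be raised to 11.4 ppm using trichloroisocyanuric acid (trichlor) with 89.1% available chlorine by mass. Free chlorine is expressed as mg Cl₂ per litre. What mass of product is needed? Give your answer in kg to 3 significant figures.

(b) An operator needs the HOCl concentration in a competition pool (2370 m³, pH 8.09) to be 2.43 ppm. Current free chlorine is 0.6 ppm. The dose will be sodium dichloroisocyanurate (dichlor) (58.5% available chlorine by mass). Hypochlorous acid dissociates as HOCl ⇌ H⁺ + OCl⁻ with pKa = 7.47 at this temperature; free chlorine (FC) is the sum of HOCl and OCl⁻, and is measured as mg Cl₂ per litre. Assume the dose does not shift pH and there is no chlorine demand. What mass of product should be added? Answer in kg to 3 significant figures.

(a) 1.78 kg; (b) 48.5 kg

(a) Volume: 42,700 US gal × 3.785 L/gal = 161,620 L.
(a) Chlorine deficit: 11.4 − 1.6 = 9.8 ppm = 9.8 mg/L as Cl₂.
(a) Cl₂ equivalent needed: 9.8 mg/L × 161,620 L = 1,584,000 mg = 1584 g.
(a) Product at 89.1% available chlorine: 1584 / 0.891 = 1778 g.

(b) Volume: 2370 m³ = 2,370,000 L.
(b) [OCl⁻]/[HOCl] = 10^(pH − pKa) = 10^(8.09 − 7.47) = 4.169; fraction as HOCl = 1/(1 + 4.169) = 0.1935.
(b) Free chlorine required for 2.43 ppm HOCl: 2.43 / 0.1935 = 12.56 ppm.
(b) FC to add: 12.56 − 0.6 = 11.96 mg/L as Cl₂.
(b) Cl₂ equivalent: 11.96 mg/L × 2,370,000 L = 28,350 g.
(b) Product at 58.5% available Cl: 28,350 / 0.585 = 48,450 g.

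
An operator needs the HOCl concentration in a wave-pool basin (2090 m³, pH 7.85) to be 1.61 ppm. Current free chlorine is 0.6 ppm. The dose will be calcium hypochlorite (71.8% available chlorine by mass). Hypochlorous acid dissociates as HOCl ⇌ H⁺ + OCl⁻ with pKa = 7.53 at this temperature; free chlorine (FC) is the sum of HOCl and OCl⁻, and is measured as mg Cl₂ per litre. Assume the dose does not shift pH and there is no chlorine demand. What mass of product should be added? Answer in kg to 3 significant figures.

Volume: 2090 m³ = 2,090,000 L.
[OCl⁻]/[HOCl] = 10^(pH − pKa) = 10^(7.85 − 7.53) = 2.089; fraction as HOCl = 1/(1 + 2.089) = 0.3237.
Free chlorine required for 1.61 ppm HOCl: 1.61 / 0.3237 = 4.974 ppm.
FC to add: 4.974 − 0.6 = 4.374 mg/L as Cl₂.
Cl₂ equivalent: 4.374 mg/L × 2,090,000 L = 9141 g.
Product at 71.8% available Cl: 9141 / 0.718 = 12,730 g.

12.7 kg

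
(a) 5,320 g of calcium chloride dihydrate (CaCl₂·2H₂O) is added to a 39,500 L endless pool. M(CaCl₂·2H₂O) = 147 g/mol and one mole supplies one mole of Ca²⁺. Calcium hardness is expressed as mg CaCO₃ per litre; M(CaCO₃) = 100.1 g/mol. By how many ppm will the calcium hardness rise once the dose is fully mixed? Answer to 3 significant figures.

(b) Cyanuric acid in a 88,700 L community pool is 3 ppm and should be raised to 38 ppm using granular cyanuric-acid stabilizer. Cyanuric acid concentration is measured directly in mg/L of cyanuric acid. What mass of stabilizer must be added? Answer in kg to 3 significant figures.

(a) Moles of Ca²⁺: 5,320 g ÷ 147 g/mol = 36.19 mol.
(a) As CaCO₃: 36.19 mol × 100.1 g/mol = 3623 g.
(a) Rise: 3623 g / 39,500 L × 1000 = 91.71 mg/L.

(b) CYA to add: (38 − 3) = 35 mg/L × 88,700 L = 3104 g cyanuric acid.

(a) 91.7 ppm; (b) 3.10 kg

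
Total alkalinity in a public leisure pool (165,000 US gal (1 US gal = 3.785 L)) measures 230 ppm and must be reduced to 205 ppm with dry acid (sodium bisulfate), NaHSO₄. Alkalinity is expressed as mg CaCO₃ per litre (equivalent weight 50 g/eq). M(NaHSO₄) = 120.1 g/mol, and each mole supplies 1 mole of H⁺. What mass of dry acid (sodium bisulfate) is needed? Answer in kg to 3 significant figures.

37.5 kg

Volume: 165,000 US gal × 3.785 L/gal = 624,525 L.
Alkalinity to neutralize: (230 − 205) = 25 mg/L as CaCO₃ × 624,525 L = 15,610 g as CaCO₃.
Equivalents of H⁺ required: 15,610 ÷ 50 g/eq = 312.3 eq = 312.3 mol NaHSO₄.
Mass of NaHSO₄: 312.3 × 120.1 = 37,500 g.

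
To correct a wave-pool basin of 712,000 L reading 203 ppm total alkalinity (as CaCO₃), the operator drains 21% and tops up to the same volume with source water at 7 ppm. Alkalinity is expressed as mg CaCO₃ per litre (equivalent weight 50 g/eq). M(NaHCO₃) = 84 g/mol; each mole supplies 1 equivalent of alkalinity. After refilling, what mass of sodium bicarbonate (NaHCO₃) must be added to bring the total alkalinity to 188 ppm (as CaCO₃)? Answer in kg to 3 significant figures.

31.3 kg

After draining 21% and refilling: 203 × 0.79 + 7 × 0.21 = 161.84 ppm.
Deficit to target: 188 − 161.84 = 26.16 mg/L.
As CaCO₃: 26.16 mg/L × 712,000 L = 18,630 g; ÷ 50 g/eq ÷ 1 = 372.5 mol NaHCO₃.
Mass: 372.5 × 84 = 31,290 g.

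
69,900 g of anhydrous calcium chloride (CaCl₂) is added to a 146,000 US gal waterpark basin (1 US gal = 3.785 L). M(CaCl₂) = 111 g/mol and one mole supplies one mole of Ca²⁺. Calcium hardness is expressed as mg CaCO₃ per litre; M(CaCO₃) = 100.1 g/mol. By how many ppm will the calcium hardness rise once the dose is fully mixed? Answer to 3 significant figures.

114 ppm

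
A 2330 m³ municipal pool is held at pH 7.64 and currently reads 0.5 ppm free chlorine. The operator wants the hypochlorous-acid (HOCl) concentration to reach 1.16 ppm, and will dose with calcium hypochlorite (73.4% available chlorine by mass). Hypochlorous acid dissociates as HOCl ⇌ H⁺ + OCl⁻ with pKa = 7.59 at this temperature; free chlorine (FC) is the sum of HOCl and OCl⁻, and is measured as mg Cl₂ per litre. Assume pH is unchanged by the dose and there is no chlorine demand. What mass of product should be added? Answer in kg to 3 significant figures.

6.23 kg

Volume: 2330 m³ = 2,330,000 L.
[OCl⁻]/[HOCl] = 10^(pH − pKa) = 10^(7.64 − 7.59) = 1.122; fraction as HOCl = 1/(1 + 1.122) = 0.4712.
Free chlorine required for 1.16 ppm HOCl: 1.16 / 0.4712 = 2.462 ppm.
FC to add: 2.462 − 0.5 = 1.962 mg/L as Cl₂.
Cl₂ equivalent: 1.962 mg/L × 2,330,000 L = 4570 g.
Product at 73.4% available Cl: 4570 / 0.734 = 6227 g.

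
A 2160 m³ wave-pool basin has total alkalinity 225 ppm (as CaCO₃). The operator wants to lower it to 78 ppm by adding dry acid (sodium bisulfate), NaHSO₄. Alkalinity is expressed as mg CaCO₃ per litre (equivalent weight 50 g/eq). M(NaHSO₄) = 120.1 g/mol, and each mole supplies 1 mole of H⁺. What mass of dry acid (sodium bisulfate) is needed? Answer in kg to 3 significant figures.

763 kg

Volume: 2160 m³ = 2,160,000 L.
Alkalinity to neutralize: (225 − 78) = 147 mg/L as CaCO₃ × 2,160,000 L = 317,500 g as CaCO₃.
Equivalents of H⁺ required: 317,500 ÷ 50 g/eq = 6350 eq = 6350 mol NaHSO₄.
Mass of NaHSO₄: 6350 × 120.1 = 762,700 g.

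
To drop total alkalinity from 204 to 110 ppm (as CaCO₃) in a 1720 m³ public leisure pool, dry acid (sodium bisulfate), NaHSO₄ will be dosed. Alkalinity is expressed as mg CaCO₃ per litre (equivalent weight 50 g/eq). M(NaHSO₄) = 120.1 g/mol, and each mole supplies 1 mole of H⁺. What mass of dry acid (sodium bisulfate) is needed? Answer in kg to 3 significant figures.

Volume: 1720 m³ = 1,720,000 L.
Alkalinity to neutralize: (204 − 110) = 94 mg/L as CaCO₃ × 1,720,000 L = 161,700 g as CaCO₃.
Equivalents of H⁺ required: 161,700 ÷ 50 g/eq = 3234 eq = 3234 mol NaHSO₄.
Mass of NaHSO₄: 3234 × 120.1 = 388,400 g.

388 kg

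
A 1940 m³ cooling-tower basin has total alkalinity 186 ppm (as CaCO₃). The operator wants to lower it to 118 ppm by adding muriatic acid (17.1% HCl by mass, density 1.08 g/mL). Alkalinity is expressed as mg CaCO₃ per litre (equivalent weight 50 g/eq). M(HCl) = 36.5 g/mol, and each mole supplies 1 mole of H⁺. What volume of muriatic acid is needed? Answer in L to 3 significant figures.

521 L

Volume: 1940 m³ = 1,940,000 L.
Alkalinity to neutralize: (186 − 118) = 68 mg/L as CaCO₃ × 1,940,000 L = 131,900 g as CaCO₃.
Equivalents of H⁺ required: 131,900 ÷ 50 g/eq = 2638 eq = 2638 mol HCl.
Mass of HCl: 2638 × 36.5 = 96,300 g.
Mass of 17.1% solution: 96,300 / 0.171 = 563,200 g.
Volume: 563,200 g ÷ 1.08 g/mL = 521,500 mL.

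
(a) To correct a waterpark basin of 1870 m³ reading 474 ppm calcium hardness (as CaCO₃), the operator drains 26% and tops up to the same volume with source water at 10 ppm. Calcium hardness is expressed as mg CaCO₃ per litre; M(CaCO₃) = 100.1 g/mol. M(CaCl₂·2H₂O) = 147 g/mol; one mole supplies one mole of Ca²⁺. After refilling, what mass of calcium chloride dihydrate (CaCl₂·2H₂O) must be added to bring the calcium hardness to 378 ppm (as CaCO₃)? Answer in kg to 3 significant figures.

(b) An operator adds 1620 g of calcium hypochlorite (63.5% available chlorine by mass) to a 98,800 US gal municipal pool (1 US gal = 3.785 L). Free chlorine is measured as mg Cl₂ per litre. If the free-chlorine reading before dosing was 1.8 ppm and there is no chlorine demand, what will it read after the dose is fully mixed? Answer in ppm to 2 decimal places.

(a) 67.7 kg; (b) 4.55 ppm

(a) Volume: 1870 m³ = 1,870,000 L.
(a) After draining 26% and refilling: 474 × 0.74 + 10 × 0.26 = 353.36 ppm.
(a) Deficit to target: 378 − 353.36 = 24.64 mg/L.
(a) As CaCO₃: 24.64 mg/L × 1,870,000 L = 46,080 g; ÷ 100.1 = 460.3 mol Ca²⁺.
(a) Mass: 460.3 × 147 = 67,670 g.

(b) Volume: 98,800 US gal × 3.785 L/gal = 373,958 L.
(b) Available chlorine delivered: 1620 g × 0.635 = 1029 g as Cl₂.
(b) Concentration rise: 1029 g / 373,958 L = 2.751 mg/L = 2.75 ppm.
(b) Final FC: 1.8 + 2.75 = 4.55 ppm.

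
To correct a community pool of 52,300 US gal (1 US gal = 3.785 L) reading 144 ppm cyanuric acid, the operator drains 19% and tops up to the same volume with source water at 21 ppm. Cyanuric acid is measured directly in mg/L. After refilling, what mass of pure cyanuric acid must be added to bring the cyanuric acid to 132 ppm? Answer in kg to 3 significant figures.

Volume: 52,300 US gal × 3.785 L/gal = 197,956 L.
After draining 19% and refilling: 144 × 0.81 + 21 × 0.19 = 120.63 ppm.
Deficit to target: 132 − 120.63 = 11.37 mg/L.
Mass: 11.37 mg/L × 197,956 L = 2251 g cyanuric acid.

2.25 kg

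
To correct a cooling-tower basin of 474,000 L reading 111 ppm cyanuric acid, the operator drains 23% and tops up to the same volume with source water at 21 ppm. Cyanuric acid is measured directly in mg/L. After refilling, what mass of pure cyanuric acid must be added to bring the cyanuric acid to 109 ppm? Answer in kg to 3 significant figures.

8.86 kg

After draining 23% and refilling: 111 × 0.77 + 21 × 0.23 = 90.3 ppm.
Deficit to target: 109 − 90.3 = 18.7 mg/L.
Mass: 18.7 mg/L × 474,000 L = 8864 g cyanuric acid.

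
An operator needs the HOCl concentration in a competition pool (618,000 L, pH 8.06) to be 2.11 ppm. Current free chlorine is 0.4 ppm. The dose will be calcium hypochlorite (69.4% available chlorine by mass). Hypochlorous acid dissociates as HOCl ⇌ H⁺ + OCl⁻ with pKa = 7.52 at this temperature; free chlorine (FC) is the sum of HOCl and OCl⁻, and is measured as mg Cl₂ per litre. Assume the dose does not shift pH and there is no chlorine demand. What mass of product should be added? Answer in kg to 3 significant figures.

[OCl⁻]/[HOCl] = 10^(pH − pKa) = 10^(8.06 − 7.52) = 3.467; fraction as HOCl = 1/(1 + 3.467) = 0.2238.
Free chlorine required for 2.11 ppm HOCl: 2.11 / 0.2238 = 9.426 ppm.
FC to add: 9.426 − 0.4 = 9.026 mg/L as Cl₂.
Cl₂ equivalent: 9.026 mg/L × 618,000 L = 5578 g.
Product at 69.4% available Cl: 5578 / 0.694 = 8038 g.

8.04 kg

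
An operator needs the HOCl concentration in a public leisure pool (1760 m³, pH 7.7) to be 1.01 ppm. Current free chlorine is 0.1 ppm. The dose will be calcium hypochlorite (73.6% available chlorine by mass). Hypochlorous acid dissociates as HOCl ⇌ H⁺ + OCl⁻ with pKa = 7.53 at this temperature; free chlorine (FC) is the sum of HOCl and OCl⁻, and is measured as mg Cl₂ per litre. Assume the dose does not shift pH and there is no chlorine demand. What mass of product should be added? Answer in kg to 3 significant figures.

5.75 kg

Volume: 1760 m³ = 1,760,000 L.
[OCl⁻]/[HOCl] = 10^(pH − pKa) = 10^(7.7 − 7.53) = 1.479; fraction as HOCl = 1/(1 + 1.479) = 0.4034.
Free chlorine required for 1.01 ppm HOCl: 1.01 / 0.4034 = 2.504 ppm.
FC to add: 2.504 − 0.1 = 2.404 mg/L as Cl₂.
Cl₂ equivalent: 2.404 mg/L × 1,760,000 L = 4231 g.
Product at 73.6% available Cl: 4231 / 0.736 = 5748 g.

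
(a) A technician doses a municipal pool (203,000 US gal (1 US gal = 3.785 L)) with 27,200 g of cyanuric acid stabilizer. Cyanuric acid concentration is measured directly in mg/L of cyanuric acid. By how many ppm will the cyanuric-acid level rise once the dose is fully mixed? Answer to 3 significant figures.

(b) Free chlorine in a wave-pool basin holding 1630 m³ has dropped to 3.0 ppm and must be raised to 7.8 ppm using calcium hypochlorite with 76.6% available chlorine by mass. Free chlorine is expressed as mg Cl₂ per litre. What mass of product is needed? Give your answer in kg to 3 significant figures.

(a) 35.4 ppm; (b) 10.2 kg

(a) Volume: 203,000 US gal × 3.785 L/gal = 768,355 L.
(a) Rise: 27,200 g / 768,355 L × 1000 = 35.4 mg/L.

(b) Volume: 1630 m³ = 1,630,000 L.
(b) Chlorine deficit: 7.8 − 3.0 = 4.8 ppm = 4.8 mg/L as Cl₂.
(b) Cl₂ equivalent needed: 4.8 mg/L × 1,630,000 L = 7,824,000 mg = 7824 g.
(b) Product at 76.6% available chlorine: 7824 / 0.766 = 10,210 g.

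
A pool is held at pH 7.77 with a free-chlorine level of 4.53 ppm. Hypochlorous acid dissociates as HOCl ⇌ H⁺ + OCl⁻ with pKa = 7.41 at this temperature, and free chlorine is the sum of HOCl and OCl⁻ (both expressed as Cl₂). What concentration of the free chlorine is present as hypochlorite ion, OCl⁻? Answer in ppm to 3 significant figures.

3.15 ppm

[OCl⁻]/[HOCl] = 10^(pH − pKa) = 10^(7.77 − 7.41) = 10^0.36 = 2.291.
Fraction as HOCl = 1 / (1 + 2.291) = 0.3039.
OCl⁻ = (1 − 0.3039) × 4.53 ppm = 3.153 ppm.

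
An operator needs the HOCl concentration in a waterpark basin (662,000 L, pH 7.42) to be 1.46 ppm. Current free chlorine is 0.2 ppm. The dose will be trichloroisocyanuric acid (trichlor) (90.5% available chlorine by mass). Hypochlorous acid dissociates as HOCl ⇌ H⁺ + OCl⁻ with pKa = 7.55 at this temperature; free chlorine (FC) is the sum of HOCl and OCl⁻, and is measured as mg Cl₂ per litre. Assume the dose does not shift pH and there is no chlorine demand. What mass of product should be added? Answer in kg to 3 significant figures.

1.71 kg

[OCl⁻]/[HOCl] = 10^(pH − pKa) = 10^(7.42 − 7.55) = 0.7413; fraction as HOCl = 1/(1 + 0.7413) = 0.5743.
Free chlorine required for 1.46 ppm HOCl: 1.46 / 0.5743 = 2.542 ppm.
FC to add: 2.542 − 0.2 = 2.342 mg/L as Cl₂.
Cl₂ equivalent: 2.342 mg/L × 662,000 L = 1551 g.
Product at 90.5% available Cl: 1551 / 0.905 = 1713 g.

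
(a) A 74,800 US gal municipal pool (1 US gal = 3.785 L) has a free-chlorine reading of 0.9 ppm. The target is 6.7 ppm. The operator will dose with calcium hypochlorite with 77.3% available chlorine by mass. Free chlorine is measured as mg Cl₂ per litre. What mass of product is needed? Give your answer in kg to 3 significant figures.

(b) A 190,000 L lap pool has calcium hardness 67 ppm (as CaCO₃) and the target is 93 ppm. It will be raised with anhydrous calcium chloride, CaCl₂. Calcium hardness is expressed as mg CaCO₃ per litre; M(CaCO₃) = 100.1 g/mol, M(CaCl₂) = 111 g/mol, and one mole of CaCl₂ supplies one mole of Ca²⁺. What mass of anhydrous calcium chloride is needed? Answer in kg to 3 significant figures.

(a) 2.12 kg; (b) 5.48 kg

(a) Volume: 74,800 US gal × 3.785 L/gal = 283,118 L.
(a) Chlorine deficit: 6.7 − 0.9 = 5.8 ppm = 5.8 mg/L as Cl₂.
(a) Cl₂ equivalent needed: 5.8 mg/L × 283,118 L = 1,642,000 mg = 1642 g.
(a) Product at 77.3% available chlorine: 1642 / 0.773 = 2124 g.

(b) Hardness to add: (93 − 67) = 26 mg/L as CaCO₃ × 190,000 L = 4940 g as CaCO₃.
(b) Moles of Ca²⁺ (1 mol Ca²⁺ ≡ 1 mol CaCO₃): 4940 / 100.1 g/mol = 49.35 mol.
(b) Mass of CaCl₂: 49.35 × 111 = 5478 g.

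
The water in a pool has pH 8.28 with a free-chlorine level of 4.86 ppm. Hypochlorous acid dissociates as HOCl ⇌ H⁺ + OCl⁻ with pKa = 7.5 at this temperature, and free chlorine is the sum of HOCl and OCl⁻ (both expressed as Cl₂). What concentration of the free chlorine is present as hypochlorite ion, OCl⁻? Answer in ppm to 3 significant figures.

4.17 ppm

[OCl⁻]/[HOCl] = 10^(pH − pKa) = 10^(8.28 − 7.5) = 10^0.78 = 6.026.
Fraction as HOCl = 1 / (1 + 6.026) = 0.1423.
OCl⁻ = (1 − 0.1423) × 4.86 ppm = 4.168 ppm.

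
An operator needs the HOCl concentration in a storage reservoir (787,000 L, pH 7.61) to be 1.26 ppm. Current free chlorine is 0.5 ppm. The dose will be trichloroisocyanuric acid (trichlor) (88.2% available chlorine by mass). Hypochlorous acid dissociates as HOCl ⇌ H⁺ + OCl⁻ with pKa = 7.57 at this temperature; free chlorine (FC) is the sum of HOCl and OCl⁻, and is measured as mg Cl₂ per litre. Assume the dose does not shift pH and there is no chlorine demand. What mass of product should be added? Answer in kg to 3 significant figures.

[OCl⁻]/[HOCl] = 10^(pH − pKa) = 10^(7.61 − 7.57) = 1.096; fraction as HOCl = 1/(1 + 1.096) = 0.477.
Free chlorine required for 1.26 ppm HOCl: 1.26 / 0.477 = 2.642 ppm.
FC to add: 2.642 − 0.5 = 2.142 mg/L as Cl₂.
Cl₂ equivalent: 2.142 mg/L × 787,000 L = 1685 g.
Product at 88.2% available Cl: 1685 / 0.882 = 1911 g.

1.91 kg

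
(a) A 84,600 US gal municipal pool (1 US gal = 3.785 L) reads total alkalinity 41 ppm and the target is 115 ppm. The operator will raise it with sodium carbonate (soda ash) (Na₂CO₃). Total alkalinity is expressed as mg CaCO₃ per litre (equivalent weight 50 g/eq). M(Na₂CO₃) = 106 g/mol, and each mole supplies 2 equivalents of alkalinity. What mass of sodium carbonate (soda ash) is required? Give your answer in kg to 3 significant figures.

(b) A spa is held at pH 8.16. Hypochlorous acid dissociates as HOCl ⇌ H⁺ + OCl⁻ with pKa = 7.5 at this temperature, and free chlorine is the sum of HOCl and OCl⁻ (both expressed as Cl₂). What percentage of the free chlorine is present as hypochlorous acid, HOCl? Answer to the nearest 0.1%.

(a) Volume: 84,600 US gal × 3.785 L/gal = 320,211 L.
(a) Alkalinity to add: (115 − 41) = 74 mg/L as CaCO₃ × 320,211 L = 23,700 g as CaCO₃.
(a) Equivalents: 23,700 g ÷ 50 g/eq = 473.9 eq.
(a) Each mole of Na₂CO₃ supplies 2 eq, so 473.9 / 2 = 237 mol.
(a) Mass: 237 mol × 106 g/mol = 25,120 g.

(b) [OCl⁻]/[HOCl] = 10^(pH − pKa) = 10^(8.16 − 7.5) = 10^0.66 = 4.571.
(b) Fraction as HOCl = 1 / (1 + 4.571) = 0.1795.

(a) 25.1 kg; (b) 18.0%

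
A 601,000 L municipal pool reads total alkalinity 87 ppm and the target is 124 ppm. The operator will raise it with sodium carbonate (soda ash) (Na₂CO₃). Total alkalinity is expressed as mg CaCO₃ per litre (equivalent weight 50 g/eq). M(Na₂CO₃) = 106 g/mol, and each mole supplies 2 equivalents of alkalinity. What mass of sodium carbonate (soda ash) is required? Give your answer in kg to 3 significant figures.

23.6 kg

Alkalinity to add: (124 − 87) = 37 mg/L as CaCO₃ × 601,000 L = 22,240 g as CaCO₃.
Equivalents: 22,240 g ÷ 50 g/eq = 444.7 eq.
Each mole of Na₂CO₃ supplies 2 eq, so 444.7 / 2 = 222.4 mol.
Mass: 222.4 mol × 106 g/mol = 23,570 g.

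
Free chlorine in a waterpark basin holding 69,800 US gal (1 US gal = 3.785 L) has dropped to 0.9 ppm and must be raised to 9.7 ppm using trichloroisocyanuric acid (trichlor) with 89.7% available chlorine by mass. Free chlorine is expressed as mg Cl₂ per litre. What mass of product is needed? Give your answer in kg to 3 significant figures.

Volume: 69,800 US gal × 3.785 L/gal = 264,193 L.
Chlorine deficit: 9.7 − 0.9 = 8.8 ppm = 8.8 mg/L as Cl₂.
Cl₂ equivalent needed: 8.8 mg/L × 264,193 L = 2,325,000 mg = 2325 g.
Product at 89.7% available chlorine: 2325 / 0.897 = 2592 g.

2.59 kg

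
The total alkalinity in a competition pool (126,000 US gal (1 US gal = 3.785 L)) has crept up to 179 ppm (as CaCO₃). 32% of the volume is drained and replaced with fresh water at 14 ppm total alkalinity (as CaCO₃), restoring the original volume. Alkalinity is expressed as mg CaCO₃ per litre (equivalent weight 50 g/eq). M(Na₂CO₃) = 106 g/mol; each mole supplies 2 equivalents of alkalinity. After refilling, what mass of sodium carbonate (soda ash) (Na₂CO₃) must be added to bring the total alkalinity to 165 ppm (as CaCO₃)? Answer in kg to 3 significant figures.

19.6 kg

Volume: 126,000 US gal × 3.785 L/gal = 476,910 L.
After draining 32% and refilling: 179 × 0.68 + 14 × 0.32 = 126.2 ppm.
Deficit to target: 165 − 126.2 = 38.8 mg/L.
As CaCO₃: 38.8 mg/L × 476,910 L = 18,500 g; ÷ 50 g/eq ÷ 2 = 185 mol Na₂CO₃.
Mass: 185 × 106 = 19,610 g.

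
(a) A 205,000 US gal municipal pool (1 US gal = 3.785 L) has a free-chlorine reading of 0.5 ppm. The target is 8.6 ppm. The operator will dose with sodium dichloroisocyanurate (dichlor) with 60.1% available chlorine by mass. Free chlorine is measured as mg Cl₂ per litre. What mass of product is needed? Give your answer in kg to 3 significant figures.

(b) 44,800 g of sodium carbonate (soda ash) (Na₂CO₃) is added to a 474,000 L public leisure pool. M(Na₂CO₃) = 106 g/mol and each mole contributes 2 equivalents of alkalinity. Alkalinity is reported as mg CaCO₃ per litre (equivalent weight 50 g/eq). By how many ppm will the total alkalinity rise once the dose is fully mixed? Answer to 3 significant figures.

(a) Volume: 205,000 US gal × 3.785 L/gal = 775,925 L.
(a) Chlorine deficit: 8.6 − 0.5 = 8.1 ppm = 8.1 mg/L as Cl₂.
(a) Cl₂ equivalent needed: 8.1 mg/L × 775,925 L = 6,285,000 mg = 6285 g.
(a) Product at 60.1% available chlorine: 6285 / 0.601 = 10,460 g.

(b) Moles of Na₂CO₃: 44,800 g ÷ 106 g/mol = 422.6 mol → 845.3 eq of alkalinity.
(b) As CaCO₃: 845.3 eq × 50 g/eq = 42,260 g.
(b) Rise: 42,260 g / 474,000 L × 1000 = 89.16 mg/L.

(a) 10.5 kg; (b) 89.2 ppm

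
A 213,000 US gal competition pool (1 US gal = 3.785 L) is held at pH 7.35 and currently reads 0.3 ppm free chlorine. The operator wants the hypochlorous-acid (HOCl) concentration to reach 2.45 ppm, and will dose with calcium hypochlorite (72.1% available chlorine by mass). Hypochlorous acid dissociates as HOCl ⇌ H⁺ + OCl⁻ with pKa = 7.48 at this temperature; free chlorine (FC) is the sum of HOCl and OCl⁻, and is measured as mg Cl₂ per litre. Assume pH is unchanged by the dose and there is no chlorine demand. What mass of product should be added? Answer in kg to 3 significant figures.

4.43 kg

Volume: 213,000 US gal × 3.785 L/gal = 806,205 L.
[OCl⁻]/[HOCl] = 10^(pH − pKa) = 10^(7.35 − 7.48) = 0.7413; fraction as HOCl = 1/(1 + 0.7413) = 0.5743.
Free chlorine required for 2.45 ppm HOCl: 2.45 / 0.5743 = 4.266 ppm.
FC to add: 4.266 − 0.3 = 3.966 mg/L as Cl₂.
Cl₂ equivalent: 3.966 mg/L × 806,205 L = 3198 g.
Product at 72.1% available Cl: 3198 / 0.721 = 4435 g.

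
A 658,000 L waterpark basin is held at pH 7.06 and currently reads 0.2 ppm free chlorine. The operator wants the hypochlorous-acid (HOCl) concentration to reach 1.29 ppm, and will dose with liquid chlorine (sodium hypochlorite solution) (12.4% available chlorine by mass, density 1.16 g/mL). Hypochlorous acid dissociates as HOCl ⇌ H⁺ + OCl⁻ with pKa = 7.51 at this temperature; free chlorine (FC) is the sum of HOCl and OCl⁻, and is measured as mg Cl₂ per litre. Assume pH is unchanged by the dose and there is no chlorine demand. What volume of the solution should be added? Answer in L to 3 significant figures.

7.08 L

[OCl⁻]/[HOCl] = 10^(pH − pKa) = 10^(7.06 − 7.51) = 0.3548; fraction as HOCl = 1/(1 + 0.3548) = 0.7381.
Free chlorine required for 1.29 ppm HOCl: 1.29 / 0.7381 = 1.748 ppm.
FC to add: 1.748 − 0.2 = 1.548 mg/L as Cl₂.
Cl₂ equivalent: 1.548 mg/L × 658,000 L = 1018 g.
Product at 12.4% available Cl: 1018 / 0.124 = 8213 g.
Volume: 8213 g ÷ 1.16 g/mL = 7080 mL.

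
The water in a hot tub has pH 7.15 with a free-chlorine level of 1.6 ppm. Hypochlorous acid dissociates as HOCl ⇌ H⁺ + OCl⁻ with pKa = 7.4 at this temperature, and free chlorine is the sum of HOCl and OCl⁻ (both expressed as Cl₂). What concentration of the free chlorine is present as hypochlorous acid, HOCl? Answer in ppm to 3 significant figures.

1.02 ppm

[OCl⁻]/[HOCl] = 10^(pH − pKa) = 10^(7.15 − 7.4) = 10^-0.25 = 0.5623.
Fraction as HOCl = 1 / (1 + 0.5623) = 0.6401.
HOCl = 0.6401 × 1.6 ppm = 1.024 ppm.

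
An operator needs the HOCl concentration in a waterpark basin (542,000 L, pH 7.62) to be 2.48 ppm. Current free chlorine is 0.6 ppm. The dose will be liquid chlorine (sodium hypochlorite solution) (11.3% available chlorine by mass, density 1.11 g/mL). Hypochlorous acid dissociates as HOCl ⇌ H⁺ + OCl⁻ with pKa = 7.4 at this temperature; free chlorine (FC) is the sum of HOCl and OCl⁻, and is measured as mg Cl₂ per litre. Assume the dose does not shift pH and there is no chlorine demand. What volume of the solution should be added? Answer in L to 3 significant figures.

25.9 L

[OCl⁻]/[HOCl] = 10^(pH − pKa) = 10^(7.62 − 7.4) = 1.66; fraction as HOCl = 1/(1 + 1.66) = 0.376.
Free chlorine required for 2.48 ppm HOCl: 2.48 / 0.376 = 6.596 ppm.
FC to add: 6.596 − 0.6 = 5.996 mg/L as Cl₂.
Cl₂ equivalent: 5.996 mg/L × 542,000 L = 3250 g.
Product at 11.3% available Cl: 3250 / 0.113 = 28,760 g.
Volume: 28,760 g ÷ 1.11 g/mL = 25,910 mL.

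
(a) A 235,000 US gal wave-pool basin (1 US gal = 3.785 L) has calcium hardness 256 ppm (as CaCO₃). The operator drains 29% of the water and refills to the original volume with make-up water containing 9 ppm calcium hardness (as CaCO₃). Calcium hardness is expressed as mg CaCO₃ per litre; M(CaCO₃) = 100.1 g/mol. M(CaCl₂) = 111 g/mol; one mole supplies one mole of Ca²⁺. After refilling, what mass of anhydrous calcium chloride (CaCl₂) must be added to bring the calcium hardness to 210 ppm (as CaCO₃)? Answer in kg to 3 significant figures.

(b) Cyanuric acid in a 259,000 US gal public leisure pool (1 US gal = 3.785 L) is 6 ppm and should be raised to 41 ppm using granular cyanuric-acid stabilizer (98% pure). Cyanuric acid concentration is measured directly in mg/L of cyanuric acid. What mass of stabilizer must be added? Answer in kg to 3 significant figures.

(a) 25.3 kg; (b) 35.0 kg

(a) Volume: 235,000 US gal × 3.785 L/gal = 889,475 L.
(a) After draining 29% and refilling: 256 × 0.71 + 9 × 0.29 = 184.37 ppm.
(a) Deficit to target: 210 − 184.37 = 25.63 mg/L.
(a) As CaCO₃: 25.63 mg/L × 889,475 L = 22,800 g; ÷ 100.1 = 227.7 mol Ca²⁺.
(a) Mass: 227.7 × 111 = 25,280 g.

(b) Volume: 259,000 US gal × 3.785 L/gal = 980,315 L.
(b) CYA to add: (41 − 6) = 35 mg/L × 980,315 L = 34,310 g cyanuric acid.
(b) At 98% purity: 34,310 / 0.98 = 35,010 g product.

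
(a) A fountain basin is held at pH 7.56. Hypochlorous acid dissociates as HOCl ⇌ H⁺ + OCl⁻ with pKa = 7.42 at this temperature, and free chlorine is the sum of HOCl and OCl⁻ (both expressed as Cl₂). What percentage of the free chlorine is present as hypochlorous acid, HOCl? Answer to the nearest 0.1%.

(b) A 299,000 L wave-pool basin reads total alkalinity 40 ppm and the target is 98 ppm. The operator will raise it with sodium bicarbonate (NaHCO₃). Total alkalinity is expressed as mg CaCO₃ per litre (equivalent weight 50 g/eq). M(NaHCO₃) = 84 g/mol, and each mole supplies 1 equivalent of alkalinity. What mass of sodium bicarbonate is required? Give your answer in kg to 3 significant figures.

(a) [OCl⁻]/[HOCl] = 10^(pH − pKa) = 10^(7.56 − 7.42) = 10^0.14 = 1.38.
(a) Fraction as HOCl = 1 / (1 + 1.38) = 0.4201.

(b) Alkalinity to add: (98 − 40) = 58 mg/L as CaCO₃ × 299,000 L = 17,340 g as CaCO₃.
(b) Equivalents: 17,340 g ÷ 50 g/eq = 346.8 eq.
(b) NaHCO₃ supplies 1 eq per mole → 346.8 mol.
(b) Mass: 346.8 mol × 84 g/mol = 29,130 g.

(a) 42.0%; (b) 29.1 kg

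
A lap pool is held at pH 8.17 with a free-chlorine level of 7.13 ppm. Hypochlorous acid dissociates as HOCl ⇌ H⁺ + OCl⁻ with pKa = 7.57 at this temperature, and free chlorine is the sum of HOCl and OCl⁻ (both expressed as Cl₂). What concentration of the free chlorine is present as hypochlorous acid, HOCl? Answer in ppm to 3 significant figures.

[OCl⁻]/[HOCl] = 10^(pH − pKa) = 10^(8.17 − 7.57) = 10^0.60 = 3.981.
Fraction as HOCl = 1 / (1 + 3.981) = 0.2008.
HOCl = 0.2008 × 7.13 ppm = 1.431 ppm.

1.43 ppm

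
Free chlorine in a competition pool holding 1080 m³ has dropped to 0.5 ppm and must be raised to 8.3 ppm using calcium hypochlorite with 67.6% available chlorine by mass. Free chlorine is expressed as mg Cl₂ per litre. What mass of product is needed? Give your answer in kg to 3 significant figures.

Volume: 1080 m³ = 1,080,000 L.
Chlorine deficit: 8.3 − 0.5 = 7.8 ppm = 7.8 mg/L as Cl₂.
Cl₂ equivalent needed: 7.8 mg/L × 1,080,000 L = 8,424,000 mg = 8424 g.
Product at 67.6% available chlorine: 8424 / 0.676 = 12,460 g.

12.5 kg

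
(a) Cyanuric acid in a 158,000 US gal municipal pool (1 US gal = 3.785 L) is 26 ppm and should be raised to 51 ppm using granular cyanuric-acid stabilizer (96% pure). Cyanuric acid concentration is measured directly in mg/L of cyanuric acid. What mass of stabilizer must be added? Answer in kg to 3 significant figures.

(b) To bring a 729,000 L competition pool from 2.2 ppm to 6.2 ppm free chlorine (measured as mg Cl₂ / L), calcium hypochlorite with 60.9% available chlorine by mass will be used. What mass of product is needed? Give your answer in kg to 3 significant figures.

(a) 15.6 kg; (b) 4.79 kg

(a) Volume: 158,000 US gal × 3.785 L/gal = 598,030 L.
(a) CYA to add: (51 − 26) = 25 mg/L × 598,030 L = 14,950 g cyanuric acid.
(a) At 96% purity: 14,950 / 0.96 = 15,570 g product.

(b) Chlorine deficit: 6.2 − 2.2 = 4 ppm = 4 mg/L as Cl₂.
(b) Cl₂ equivalent needed: 4 mg/L × 729,000 L = 2,916,000 mg = 2916 g.
(b) Product at 60.9% available chlorine: 2916 / 0.609 = 4788 g.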